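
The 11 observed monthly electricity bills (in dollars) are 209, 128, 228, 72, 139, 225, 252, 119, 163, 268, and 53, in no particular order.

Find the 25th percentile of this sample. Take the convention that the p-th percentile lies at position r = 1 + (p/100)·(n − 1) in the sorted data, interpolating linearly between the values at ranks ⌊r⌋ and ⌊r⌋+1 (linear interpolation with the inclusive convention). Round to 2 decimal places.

Sorted: 53, 72, 119, 128, 139, 163, 209, 225, 228, 252, 268.
n = 11.
r = 1 + (25/100)·(11 − 1) = 1 + 2.5 = 3.5.
Rank 3 is 119 and rank 4 is 128.
Interpolate: 119 + 0.5·(128 − 119) = 119 + 0.5·9 = 123.5.

123.50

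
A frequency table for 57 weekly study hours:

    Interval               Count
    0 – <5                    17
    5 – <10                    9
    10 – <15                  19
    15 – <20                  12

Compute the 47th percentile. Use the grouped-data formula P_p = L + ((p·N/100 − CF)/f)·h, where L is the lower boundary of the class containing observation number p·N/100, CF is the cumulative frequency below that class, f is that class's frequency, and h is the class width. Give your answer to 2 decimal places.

10.21

N = 57; target position k = 47/100 · 57 = 26.79.
Cumulative frequencies: 17, 26, 45, 57.
Observation 26.79 falls in the class 10 – <15.
L = 10, CF = 26, f = 19, h = 5.
P47 = 10 + ((26.79 − 26)/19)·5 = 10 + 0.207895 = 10.2079.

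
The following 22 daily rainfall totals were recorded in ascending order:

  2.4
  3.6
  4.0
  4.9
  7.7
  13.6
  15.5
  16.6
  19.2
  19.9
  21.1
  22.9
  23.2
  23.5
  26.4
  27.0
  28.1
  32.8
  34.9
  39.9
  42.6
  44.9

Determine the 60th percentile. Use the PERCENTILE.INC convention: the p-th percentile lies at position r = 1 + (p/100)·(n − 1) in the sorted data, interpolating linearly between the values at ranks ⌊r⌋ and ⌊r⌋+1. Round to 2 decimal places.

n = 22.
r = 1 + (60/100)·(22 − 1) = 1 + 12.6 = 13.6.
Rank 13 is 23.2 and rank 14 is 23.5.
Interpolate: 23.2 + 0.6·(23.5 − 23.2) = 23.2 + 0.6·0.3 = 23.38.

23.38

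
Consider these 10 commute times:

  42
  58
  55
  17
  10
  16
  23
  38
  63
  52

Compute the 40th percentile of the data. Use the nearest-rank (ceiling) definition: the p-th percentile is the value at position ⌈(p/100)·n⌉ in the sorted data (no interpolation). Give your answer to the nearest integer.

23

Sorted: 10, 16, 17, 23, 38, 42, 52, 55, 58, 63.
n = 10.
Position = ⌈40/100 · 10⌉ = ⌈4⌉ = 4.
The value at rank 4 is 23.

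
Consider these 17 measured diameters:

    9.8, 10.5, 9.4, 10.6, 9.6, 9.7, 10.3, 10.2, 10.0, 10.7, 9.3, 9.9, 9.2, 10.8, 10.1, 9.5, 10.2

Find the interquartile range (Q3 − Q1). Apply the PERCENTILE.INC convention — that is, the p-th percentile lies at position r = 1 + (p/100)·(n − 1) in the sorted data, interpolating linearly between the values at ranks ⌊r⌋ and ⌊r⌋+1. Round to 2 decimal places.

0.70

Sorted: 9.2, 9.3, 9.4, 9.5, 9.6, 9.7, 9.8, 9.9, 10.0, 10.1, 10.2, 10.2, 10.3, 10.5, 10.6, 10.7, 10.8.
n = 17.
P25: r = 5 (integer) → 9.6.
P75: r = 13 (integer) → 10.3.
Difference: 10.3 − 9.6 = 0.7.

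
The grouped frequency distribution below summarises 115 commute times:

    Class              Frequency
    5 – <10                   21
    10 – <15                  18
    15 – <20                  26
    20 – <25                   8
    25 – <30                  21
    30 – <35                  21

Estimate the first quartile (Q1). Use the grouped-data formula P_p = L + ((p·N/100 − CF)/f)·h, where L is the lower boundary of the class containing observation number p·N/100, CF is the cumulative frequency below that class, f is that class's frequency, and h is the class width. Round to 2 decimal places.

N = 115; target position k = 25/100 · 115 = 28.75.
Cumulative frequencies: 21, 39, 65, 73, 94, 115.
Observation 28.75 falls in the class 10 – <15.
L = 10, CF = 21, f = 18, h = 5.
P25 = 10 + ((28.75 − 21)/18)·5 = 10 + 2.15278 = 12.1528.

12.15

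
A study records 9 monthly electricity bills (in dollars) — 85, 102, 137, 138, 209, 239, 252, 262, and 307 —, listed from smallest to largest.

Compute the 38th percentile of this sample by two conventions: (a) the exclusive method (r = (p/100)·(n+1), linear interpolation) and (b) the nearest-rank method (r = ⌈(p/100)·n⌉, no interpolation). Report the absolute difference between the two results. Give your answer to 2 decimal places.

n = 9.
(a) r = 3.8; between ranks 3 (137) and 4 (138): 137.8.
(b) the nearest-rank method: rank 4 → 138.
|137.8 − 138| = 0.2.

0.20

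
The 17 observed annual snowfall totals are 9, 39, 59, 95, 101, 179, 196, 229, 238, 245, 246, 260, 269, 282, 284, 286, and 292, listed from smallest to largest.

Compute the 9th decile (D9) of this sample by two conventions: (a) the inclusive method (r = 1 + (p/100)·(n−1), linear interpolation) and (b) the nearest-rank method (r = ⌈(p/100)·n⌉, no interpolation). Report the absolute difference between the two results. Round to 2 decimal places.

n = 17.
(a) r = 15.4; between ranks 15 (284) and 16 (286): 284.8.
(b) the nearest-rank method: rank 16 → 286.
|284.8 − 286| = 1.2.

1.20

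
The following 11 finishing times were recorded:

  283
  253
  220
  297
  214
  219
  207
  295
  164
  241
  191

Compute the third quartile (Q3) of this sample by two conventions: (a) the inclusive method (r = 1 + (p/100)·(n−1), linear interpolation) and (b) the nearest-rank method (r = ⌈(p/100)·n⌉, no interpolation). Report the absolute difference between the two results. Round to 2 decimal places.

15.00

Sorted: 164, 191, 207, 214, 219, 220, 241, 253, 283, 295, 297.
n = 11.
(a) r = 8.5; between ranks 8 (253) and 9 (283): 268.
(b) the nearest-rank method: rank 9 → 283.
|268 − 283| = 15.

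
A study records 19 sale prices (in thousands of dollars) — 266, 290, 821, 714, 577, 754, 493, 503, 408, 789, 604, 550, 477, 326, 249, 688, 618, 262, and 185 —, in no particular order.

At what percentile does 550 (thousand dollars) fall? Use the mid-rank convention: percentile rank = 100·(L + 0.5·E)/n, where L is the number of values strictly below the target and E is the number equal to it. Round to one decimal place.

55.3

Sorted: 185, 249, 262, 266, 290, 326, 408, 477, 493, 503, 550, 577, 604, 618, 688, 714, 754, 789, 821.
Count below 550: L = 10; count equal: E = 1; n = 19.
Percentile rank = 100·(10 + 0.5·1)/19 = 100·10.5/19 = 55.26.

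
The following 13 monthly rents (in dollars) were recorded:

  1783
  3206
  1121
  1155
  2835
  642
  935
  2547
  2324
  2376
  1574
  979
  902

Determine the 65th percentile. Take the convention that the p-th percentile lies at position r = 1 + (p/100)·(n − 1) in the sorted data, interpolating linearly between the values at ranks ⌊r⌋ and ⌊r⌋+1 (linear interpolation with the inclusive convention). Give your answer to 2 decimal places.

2215.80

Sorted: 642, 902, 935, 979, 1121, 1155, 1574, 1783, 2324, 2376, 2547, 2835, 3206.
n = 13.
r = 1 + (65/100)·(13 − 1) = 1 + 7.8 = 8.8.
Rank 8 is 1783 and rank 9 is 2324.
Interpolate: 1783 + 0.8·(2324 − 1783) = 1783 + 0.8·541 = 2215.8.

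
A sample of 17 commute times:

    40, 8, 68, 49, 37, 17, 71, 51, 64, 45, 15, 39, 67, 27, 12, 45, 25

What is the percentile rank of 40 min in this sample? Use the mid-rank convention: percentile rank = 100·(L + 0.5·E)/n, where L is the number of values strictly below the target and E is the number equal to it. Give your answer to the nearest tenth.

Sorted: 8, 12, 15, 17, 25, 27, 37, 39, 40, 45, 45, 49, 51, 64, 67, 68, 71.
Count below 40: L = 8; count equal: E = 1; n = 17.
Percentile rank = 100·(8 + 0.5·1)/17 = 100·8.5/17 = 50.

50.0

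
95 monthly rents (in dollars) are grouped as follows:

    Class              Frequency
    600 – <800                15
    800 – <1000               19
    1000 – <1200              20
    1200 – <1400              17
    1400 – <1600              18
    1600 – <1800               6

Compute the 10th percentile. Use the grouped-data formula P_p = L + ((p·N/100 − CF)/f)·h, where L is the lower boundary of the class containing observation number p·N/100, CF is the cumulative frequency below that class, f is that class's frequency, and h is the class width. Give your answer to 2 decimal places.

726.67

N = 95; target position k = 10/100 · 95 = 9.5.
Cumulative frequencies: 15, 34, 54, 71, 89, 95.
Observation 9.5 falls in the class 600 – <800.
L = 600, CF = 0, f = 15, h = 200.
P10 = 600 + ((9.5 − 0)/15)·200 = 600 + 126.667 = 726.667.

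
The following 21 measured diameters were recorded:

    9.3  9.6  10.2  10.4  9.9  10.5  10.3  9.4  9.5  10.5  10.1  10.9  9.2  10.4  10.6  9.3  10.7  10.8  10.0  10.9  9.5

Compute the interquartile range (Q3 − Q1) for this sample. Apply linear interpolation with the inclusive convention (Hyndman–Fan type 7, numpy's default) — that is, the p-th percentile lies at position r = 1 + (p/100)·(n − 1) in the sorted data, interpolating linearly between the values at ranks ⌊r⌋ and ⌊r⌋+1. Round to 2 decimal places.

Sorted: 9.2, 9.3, 9.3, 9.4, 9.5, 9.5, 9.6, 9.9, 10.0, 10.1, 10.2, 10.3, 10.4, 10.4, 10.5, 10.5, 10.6, 10.7, 10.8, 10.9, 10.9.
n = 21.
P25: r = 6 (integer) → 9.5.
P75: r = 16 (integer) → 10.5.
Difference: 10.5 − 9.5 = 1.

1.00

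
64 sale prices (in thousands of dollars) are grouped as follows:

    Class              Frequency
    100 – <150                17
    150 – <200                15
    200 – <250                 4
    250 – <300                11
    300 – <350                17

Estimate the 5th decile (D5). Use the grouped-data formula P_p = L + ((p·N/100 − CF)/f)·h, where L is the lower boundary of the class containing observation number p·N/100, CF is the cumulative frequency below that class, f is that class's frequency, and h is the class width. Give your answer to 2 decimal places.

N = 64; target position k = 50/100 · 64 = 32.
Cumulative frequencies: 17, 32, 36, 47, 64.
Observation 32 falls in the class 150 – <200.
L = 150, CF = 17, f = 15, h = 50.
P50 = 150 + ((32 − 17)/15)·50 = 150 + 50 = 200.

200.00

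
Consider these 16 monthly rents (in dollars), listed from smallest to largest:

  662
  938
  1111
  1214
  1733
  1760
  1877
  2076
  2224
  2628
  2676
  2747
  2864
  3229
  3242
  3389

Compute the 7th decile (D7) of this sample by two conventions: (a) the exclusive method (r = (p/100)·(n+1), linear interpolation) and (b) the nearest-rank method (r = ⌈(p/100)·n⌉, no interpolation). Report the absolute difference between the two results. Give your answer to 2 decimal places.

n = 16.
(a) r = 11.9; between ranks 11 (2676) and 12 (2747): 2739.9.
(b) the nearest-rank method: rank 12 → 2747.
|2739.9 − 2747| = 7.1.

7.10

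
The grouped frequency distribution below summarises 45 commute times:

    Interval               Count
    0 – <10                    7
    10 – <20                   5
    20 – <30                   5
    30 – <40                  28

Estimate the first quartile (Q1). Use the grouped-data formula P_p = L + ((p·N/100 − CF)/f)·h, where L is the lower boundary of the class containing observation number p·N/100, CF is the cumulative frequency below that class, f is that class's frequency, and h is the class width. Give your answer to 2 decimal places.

N = 45; target position k = 25/100 · 45 = 11.25.
Cumulative frequencies: 7, 12, 17, 45.
Observation 11.25 falls in the class 10 – <20.
L = 10, CF = 7, f = 5, h = 10.
P25 = 10 + ((11.25 − 7)/5)·10 = 10 + 8.5 = 18.5.

18.50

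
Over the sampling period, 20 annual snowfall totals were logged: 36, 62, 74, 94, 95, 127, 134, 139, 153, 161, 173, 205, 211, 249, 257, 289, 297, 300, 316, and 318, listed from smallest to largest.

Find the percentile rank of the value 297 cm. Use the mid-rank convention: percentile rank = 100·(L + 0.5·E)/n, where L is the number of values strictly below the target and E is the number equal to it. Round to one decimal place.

82.5

Count below 297: L = 16; count equal: E = 1; n = 20.
Percentile rank = 100·(16 + 0.5·1)/20 = 100·16.5/20 = 82.5.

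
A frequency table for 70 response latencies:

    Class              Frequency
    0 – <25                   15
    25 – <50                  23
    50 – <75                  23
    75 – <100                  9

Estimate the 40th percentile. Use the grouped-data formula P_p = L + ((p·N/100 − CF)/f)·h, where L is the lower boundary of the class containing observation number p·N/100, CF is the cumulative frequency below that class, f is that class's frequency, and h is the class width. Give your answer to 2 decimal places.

39.13

N = 70; target position k = 40/100 · 70 = 28.
Cumulative frequencies: 15, 38, 61, 70.
Observation 28 falls in the class 25 – <50.
L = 25, CF = 15, f = 23, h = 25.
P40 = 25 + ((28 − 15)/23)·25 = 25 + 14.1304 = 39.1304.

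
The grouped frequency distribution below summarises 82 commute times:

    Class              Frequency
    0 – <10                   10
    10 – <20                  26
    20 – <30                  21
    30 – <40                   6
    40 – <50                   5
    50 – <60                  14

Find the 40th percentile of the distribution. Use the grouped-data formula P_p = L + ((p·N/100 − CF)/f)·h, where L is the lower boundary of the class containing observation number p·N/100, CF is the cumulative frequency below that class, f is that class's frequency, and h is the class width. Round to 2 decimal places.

18.77

N = 82; target position k = 40/100 · 82 = 32.8.
Cumulative frequencies: 10, 36, 57, 63, 68, 82.
Observation 32.8 falls in the class 10 – <20.
L = 10, CF = 10, f = 26, h = 10.
P40 = 10 + ((32.8 − 10)/26)·10 = 10 + 8.76923 = 18.7692.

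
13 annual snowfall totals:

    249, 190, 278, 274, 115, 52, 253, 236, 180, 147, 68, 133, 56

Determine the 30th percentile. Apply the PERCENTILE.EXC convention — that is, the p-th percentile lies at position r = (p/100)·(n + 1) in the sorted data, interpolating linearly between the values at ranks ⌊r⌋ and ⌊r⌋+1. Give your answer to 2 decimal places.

Sorted: 52, 56, 68, 115, 133, 147, 180, 190, 236, 249, 253, 274, 278.
n = 13.
r = (30/100)·(13 + 1) = 4.2.
Rank 4 is 115 and rank 5 is 133.
Interpolate: 115 + 0.2·(133 − 115) = 115 + 0.2·18 = 118.6.

118.60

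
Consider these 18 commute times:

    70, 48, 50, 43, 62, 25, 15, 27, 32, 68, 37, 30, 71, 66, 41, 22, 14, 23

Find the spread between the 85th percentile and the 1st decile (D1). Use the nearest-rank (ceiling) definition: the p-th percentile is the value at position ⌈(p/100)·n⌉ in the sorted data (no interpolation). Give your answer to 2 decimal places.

Sorted: 14, 15, 22, 23, 25, 27, 30, 32, 37, 41, 43, 48, 50, 62, 66, 68, 70, 71.
n = 18.
P10: rank ⌈10/100·18⌉ = 2 → 15.
P85: rank ⌈85/100·18⌉ = 16 → 68.
Difference: 68 − 15 = 53.

53.00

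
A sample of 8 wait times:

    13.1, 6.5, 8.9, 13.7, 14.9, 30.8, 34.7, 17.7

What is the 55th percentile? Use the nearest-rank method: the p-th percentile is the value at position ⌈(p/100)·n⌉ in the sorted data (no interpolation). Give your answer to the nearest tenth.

Sorted: 6.5, 8.9, 13.1, 13.7, 14.9, 17.7, 30.8, 34.7.
n = 8.
Position = ⌈55/100 · 8⌉ = ⌈4.4⌉ = 5.
The value at rank 5 is 14.9.

14.9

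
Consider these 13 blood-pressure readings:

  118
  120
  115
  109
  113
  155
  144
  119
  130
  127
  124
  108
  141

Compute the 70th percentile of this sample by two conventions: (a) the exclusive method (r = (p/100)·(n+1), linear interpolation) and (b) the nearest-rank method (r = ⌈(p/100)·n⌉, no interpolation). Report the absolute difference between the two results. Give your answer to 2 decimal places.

0.60

Sorted: 108, 109, 113, 115, 118, 119, 120, 124, 127, 130, 141, 144, 155.
n = 13.
(a) r = 9.8; between ranks 9 (127) and 10 (130): 129.4.
(b) the nearest-rank method: rank 10 → 130.
|129.4 − 130| = 0.6.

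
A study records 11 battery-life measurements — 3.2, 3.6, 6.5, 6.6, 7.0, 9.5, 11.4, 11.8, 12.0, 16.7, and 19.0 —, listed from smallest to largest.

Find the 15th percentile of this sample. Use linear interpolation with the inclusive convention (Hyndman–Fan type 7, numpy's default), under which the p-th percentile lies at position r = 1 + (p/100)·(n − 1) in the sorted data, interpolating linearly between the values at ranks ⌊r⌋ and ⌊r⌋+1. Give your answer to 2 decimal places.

5.05

n = 11.
r = 1 + (15/100)·(11 − 1) = 1 + 1.5 = 2.5.
Rank 2 is 3.6 and rank 3 is 6.5.
Interpolate: 3.6 + 0.5·(6.5 − 3.6) = 3.6 + 0.5·2.9 = 5.05.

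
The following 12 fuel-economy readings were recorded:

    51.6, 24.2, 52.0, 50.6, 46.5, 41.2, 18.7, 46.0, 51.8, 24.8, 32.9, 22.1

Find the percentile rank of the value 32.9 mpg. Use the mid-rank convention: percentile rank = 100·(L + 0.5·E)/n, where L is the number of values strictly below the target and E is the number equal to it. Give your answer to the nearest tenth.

37.5

Sorted: 18.7, 22.1, 24.2, 24.8, 32.9, 41.2, 46.0, 46.5, 50.6, 51.6, 51.8, 52.0.
Count below 32.9: L = 4; count equal: E = 1; n = 12.
Percentile rank = 100·(4 + 0.5·1)/12 = 100·4.5/12 = 37.5.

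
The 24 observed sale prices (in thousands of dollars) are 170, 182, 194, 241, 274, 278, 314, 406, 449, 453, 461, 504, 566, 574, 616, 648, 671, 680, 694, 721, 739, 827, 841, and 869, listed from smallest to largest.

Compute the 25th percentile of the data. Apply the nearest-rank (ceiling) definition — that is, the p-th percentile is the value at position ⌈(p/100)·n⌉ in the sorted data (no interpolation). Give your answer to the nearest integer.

278

n = 24.
Position = ⌈25/100 · 24⌉ = ⌈6⌉ = 6.
The value at rank 6 is 278.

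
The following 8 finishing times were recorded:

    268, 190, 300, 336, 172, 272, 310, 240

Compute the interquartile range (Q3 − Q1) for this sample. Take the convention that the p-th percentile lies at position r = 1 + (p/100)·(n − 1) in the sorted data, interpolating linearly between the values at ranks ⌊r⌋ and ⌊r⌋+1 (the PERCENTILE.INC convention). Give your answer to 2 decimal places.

Sorted: 172, 190, 240, 268, 272, 300, 310, 336.
n = 8.
P25: r = 2.75; ranks 2–3 are 190, 240; interpolating gives 227.5.
P75: r = 6.25; ranks 6–7 are 300, 310; interpolating gives 302.5.
Difference: 302.5 − 227.5 = 75.

75.00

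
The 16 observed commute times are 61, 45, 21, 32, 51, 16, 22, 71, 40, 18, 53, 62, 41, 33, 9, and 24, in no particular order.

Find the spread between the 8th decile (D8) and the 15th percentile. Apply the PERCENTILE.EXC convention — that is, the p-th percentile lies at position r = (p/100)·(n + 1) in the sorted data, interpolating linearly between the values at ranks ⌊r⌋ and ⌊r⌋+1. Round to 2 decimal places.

40.70

Sorted: 9, 16, 18, 21, 22, 24, 32, 33, 40, 41, 45, 51, 53, 61, 62, 71.
n = 16.
P15: r = 2.55; ranks 2–3 are 16, 18; interpolating gives 17.1.
P80: r = 13.6; ranks 13–14 are 53, 61; interpolating gives 57.8.
Difference: 57.8 − 17.1 = 40.7.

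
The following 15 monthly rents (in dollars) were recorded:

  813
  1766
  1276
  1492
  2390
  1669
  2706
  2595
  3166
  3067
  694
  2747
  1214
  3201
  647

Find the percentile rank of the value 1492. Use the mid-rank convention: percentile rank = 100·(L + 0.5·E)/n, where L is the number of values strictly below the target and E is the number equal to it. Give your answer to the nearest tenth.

Sorted: 647, 694, 813, 1214, 1276, 1492, 1669, 1766, 2390, 2595, 2706, 2747, 3067, 3166, 3201.
Count below 1492: L = 5; count equal: E = 1; n = 15.
Percentile rank = 100·(5 + 0.5·1)/15 = 100·5.5/15 = 36.67.

36.7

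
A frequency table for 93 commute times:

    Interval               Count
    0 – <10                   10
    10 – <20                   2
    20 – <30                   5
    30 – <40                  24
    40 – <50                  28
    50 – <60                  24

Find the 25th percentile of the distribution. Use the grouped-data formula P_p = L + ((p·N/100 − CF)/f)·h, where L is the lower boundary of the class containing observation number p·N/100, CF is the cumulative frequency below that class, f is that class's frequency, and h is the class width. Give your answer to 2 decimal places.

N = 93; target position k = 25/100 · 93 = 23.25.
Cumulative frequencies: 10, 12, 17, 41, 69, 93.
Observation 23.25 falls in the class 30 – <40.
L = 30, CF = 17, f = 24, h = 10.
P25 = 30 + ((23.25 − 17)/24)·10 = 30 + 2.60417 = 32.6042.

32.60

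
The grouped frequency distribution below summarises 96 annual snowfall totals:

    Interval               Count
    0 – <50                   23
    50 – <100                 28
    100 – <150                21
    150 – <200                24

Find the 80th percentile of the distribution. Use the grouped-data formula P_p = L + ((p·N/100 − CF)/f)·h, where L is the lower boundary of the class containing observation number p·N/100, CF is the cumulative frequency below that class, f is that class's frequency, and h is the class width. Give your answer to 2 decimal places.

160.00

N = 96; target position k = 80/100 · 96 = 76.8.
Cumulative frequencies: 23, 51, 72, 96.
Observation 76.8 falls in the class 150 – <200.
L = 150, CF = 72, f = 24, h = 50.
P80 = 150 + ((76.8 − 72)/24)·50 = 150 + 10 = 160.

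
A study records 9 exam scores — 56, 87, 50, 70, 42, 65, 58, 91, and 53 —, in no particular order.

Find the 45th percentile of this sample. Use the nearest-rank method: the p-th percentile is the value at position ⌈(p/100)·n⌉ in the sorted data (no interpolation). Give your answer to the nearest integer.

58

Sorted: 42, 50, 53, 56, 58, 65, 70, 87, 91.
n = 9.
Position = ⌈45/100 · 9⌉ = ⌈4.05⌉ = 5.
The value at rank 5 is 58.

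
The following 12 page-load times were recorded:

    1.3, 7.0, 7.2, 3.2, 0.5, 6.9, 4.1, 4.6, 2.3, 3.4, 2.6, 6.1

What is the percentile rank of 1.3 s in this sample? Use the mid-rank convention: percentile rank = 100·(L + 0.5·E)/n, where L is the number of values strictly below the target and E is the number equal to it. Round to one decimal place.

12.5

Sorted: 0.5, 1.3, 2.3, 2.6, 3.2, 3.4, 4.1, 4.6, 6.1, 6.9, 7.0, 7.2.
Count below 1.3: L = 1; count equal: E = 1; n = 12.
Percentile rank = 100·(1 + 0.5·1)/12 = 100·1.5/12 = 12.5.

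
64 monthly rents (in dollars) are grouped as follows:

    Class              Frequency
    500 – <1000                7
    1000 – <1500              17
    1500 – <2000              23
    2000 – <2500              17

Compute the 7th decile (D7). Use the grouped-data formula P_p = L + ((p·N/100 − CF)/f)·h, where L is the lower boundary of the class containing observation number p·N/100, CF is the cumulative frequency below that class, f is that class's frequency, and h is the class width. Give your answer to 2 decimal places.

1952.17

N = 64; target position k = 70/100 · 64 = 44.8.
Cumulative frequencies: 7, 24, 47, 64.
Observation 44.8 falls in the class 1500 – <2000.
L = 1500, CF = 24, f = 23, h = 500.
P70 = 1500 + ((44.8 − 24)/23)·500 = 1500 + 452.174 = 1952.17.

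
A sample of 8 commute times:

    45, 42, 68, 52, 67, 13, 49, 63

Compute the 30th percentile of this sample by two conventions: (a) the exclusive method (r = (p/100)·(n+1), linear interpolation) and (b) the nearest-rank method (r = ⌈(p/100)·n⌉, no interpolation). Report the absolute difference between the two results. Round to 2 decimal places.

0.90

Sorted: 13, 42, 45, 49, 52, 63, 67, 68.
n = 8.
(a) r = 2.7; between ranks 2 (42) and 3 (45): 44.1.
(b) the nearest-rank method: rank 3 → 45.
|44.1 − 45| = 0.9.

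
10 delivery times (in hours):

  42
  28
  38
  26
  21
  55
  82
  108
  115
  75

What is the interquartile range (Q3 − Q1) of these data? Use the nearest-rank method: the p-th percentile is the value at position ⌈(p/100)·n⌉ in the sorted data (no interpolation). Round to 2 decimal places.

Sorted: 21, 26, 28, 38, 42, 55, 75, 82, 108, 115.
n = 10.
P25: rank ⌈25/100·10⌉ = 3 → 28.
P75: rank ⌈75/100·10⌉ = 8 → 82.
Difference: 82 − 28 = 54.

54.00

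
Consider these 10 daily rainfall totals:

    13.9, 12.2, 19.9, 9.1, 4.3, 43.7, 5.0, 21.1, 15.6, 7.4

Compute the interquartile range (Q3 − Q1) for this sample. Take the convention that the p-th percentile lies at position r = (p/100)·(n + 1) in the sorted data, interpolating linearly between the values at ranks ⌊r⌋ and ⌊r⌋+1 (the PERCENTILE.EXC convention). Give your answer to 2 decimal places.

Sorted: 4.3, 5.0, 7.4, 9.1, 12.2, 13.9, 15.6, 19.9, 21.1, 43.7.
n = 10.
P25: r = 2.75; ranks 2–3 are 5.0, 7.4; interpolating gives 6.8.
P75: r = 8.25; ranks 8–9 are 19.9, 21.1; interpolating gives 20.2.
Difference: 20.2 − 6.8 = 13.4.

13.40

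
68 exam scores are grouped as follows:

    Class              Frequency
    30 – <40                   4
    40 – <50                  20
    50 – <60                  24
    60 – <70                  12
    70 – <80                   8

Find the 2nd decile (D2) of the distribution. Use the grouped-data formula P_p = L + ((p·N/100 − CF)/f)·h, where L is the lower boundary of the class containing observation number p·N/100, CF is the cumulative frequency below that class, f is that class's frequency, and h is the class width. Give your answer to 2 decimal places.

N = 68; target position k = 20/100 · 68 = 13.6.
Cumulative frequencies: 4, 24, 48, 60, 68.
Observation 13.6 falls in the class 40 – <50.
L = 40, CF = 4, f = 20, h = 10.
P20 = 40 + ((13.6 − 4)/20)·10 = 40 + 4.8 = 44.8.

44.80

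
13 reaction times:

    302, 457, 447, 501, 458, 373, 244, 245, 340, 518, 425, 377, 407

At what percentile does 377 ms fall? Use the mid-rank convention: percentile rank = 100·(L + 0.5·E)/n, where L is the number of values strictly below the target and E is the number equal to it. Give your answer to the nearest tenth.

42.3

Sorted: 244, 245, 302, 340, 373, 377, 407, 425, 447, 457, 458, 501, 518.
Count below 377: L = 5; count equal: E = 1; n = 13.
Percentile rank = 100·(5 + 0.5·1)/13 = 100·5.5/13 = 42.31.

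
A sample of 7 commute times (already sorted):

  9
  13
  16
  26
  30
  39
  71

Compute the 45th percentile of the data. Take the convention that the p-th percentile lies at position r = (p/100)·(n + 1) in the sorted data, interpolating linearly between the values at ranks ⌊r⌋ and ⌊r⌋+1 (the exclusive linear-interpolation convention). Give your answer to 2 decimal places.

22.00

n = 7.
r = (45/100)·(7 + 1) = 3.6.
Rank 3 is 16 and rank 4 is 26.
Interpolate: 16 + 0.6·(26 − 16) = 16 + 0.6·10 = 22.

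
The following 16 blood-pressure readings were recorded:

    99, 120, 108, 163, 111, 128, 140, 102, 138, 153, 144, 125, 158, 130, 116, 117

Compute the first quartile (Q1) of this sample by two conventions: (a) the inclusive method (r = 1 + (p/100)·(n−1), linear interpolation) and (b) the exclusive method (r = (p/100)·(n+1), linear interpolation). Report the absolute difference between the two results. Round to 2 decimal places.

Sorted: 99, 102, 108, 111, 116, 117, 120, 125, 128, 130, 138, 140, 144, 153, 158, 163.
n = 16.
(a) r = 4.75; between ranks 4 (111) and 5 (116): 114.75.
(b) r = 4.25; between ranks 4 (111) and 5 (116): 112.25.
|114.75 − 112.25| = 2.5.

2.50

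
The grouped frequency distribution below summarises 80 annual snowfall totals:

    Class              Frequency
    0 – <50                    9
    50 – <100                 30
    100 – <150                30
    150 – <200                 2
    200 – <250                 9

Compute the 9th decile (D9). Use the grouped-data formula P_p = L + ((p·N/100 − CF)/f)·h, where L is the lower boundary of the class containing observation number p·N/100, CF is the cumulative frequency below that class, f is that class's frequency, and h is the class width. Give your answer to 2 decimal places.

N = 80; target position k = 90/100 · 80 = 72.
Cumulative frequencies: 9, 39, 69, 71, 80.
Observation 72 falls in the class 200 – <250.
L = 200, CF = 71, f = 9, h = 50.
P90 = 200 + ((72 − 71)/9)·50 = 200 + 5.55556 = 205.556.

205.56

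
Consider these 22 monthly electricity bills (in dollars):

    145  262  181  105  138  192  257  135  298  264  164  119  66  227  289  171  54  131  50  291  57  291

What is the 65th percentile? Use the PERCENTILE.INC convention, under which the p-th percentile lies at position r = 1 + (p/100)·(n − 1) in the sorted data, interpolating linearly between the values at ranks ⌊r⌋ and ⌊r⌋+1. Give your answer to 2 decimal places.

Sorted: 50, 54, 57, 66, 105, 119, 131, 135, 138, 145, 164, 171, 181, 192, 227, 257, 262, 264, 289, 291, 291, 298.
n = 22.
r = 1 + (65/100)·(22 − 1) = 1 + 13.65 = 14.65.
Rank 14 is 192 and rank 15 is 227.
Interpolate: 192 + 0.65·(227 − 192) = 192 + 0.65·35 = 214.75.

214.75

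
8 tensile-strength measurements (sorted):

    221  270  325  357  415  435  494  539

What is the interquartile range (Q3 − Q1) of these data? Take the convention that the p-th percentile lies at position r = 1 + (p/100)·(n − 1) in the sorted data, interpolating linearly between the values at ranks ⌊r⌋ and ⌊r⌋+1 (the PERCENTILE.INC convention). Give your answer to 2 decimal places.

138.50

n = 8.
P25: r = 2.75; ranks 2–3 are 270, 325; interpolating gives 311.25.
P75: r = 6.25; ranks 6–7 are 435, 494; interpolating gives 449.75.
Difference: 449.75 − 311.25 = 138.5.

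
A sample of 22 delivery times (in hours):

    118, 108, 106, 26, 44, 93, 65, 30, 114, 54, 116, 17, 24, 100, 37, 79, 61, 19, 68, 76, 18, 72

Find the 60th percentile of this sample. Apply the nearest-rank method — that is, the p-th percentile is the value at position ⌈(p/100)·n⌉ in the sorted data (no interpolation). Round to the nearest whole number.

76

Sorted: 17, 18, 19, 24, 26, 30, 37, 44, 54, 61, 65, 68, 72, 76, 79, 93, 100, 106, 108, 114, 116, 118.
n = 22.
Position = ⌈60/100 · 22⌉ = ⌈13.2⌉ = 14.
The value at rank 14 is 76.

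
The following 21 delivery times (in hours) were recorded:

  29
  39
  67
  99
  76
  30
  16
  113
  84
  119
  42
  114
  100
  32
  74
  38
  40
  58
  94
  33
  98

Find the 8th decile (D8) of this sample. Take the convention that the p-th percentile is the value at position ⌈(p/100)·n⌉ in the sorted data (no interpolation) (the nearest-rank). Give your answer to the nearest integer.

99

Sorted: 16, 29, 30, 32, 33, 38, 39, 40, 42, 58, 67, 74, 76, 84, 94, 98, 99, 100, 113, 114, 119.
n = 21.
Position = ⌈80/100 · 21⌉ = ⌈16.8⌉ = 17.
The value at rank 17 is 99.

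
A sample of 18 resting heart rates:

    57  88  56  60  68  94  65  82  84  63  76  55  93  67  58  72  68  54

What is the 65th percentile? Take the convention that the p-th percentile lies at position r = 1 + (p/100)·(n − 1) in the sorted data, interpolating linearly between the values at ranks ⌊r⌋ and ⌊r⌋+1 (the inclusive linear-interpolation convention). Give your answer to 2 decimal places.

72.20

Sorted: 54, 55, 56, 57, 58, 60, 63, 65, 67, 68, 68, 72, 76, 82, 84, 88, 93, 94.
n = 18.
r = 1 + (65/100)·(18 − 1) = 1 + 11.05 = 12.05.
Rank 12 is 72 and rank 13 is 76.
Interpolate: 72 + 0.05·(76 − 72) = 72 + 0.05·4 = 72.2.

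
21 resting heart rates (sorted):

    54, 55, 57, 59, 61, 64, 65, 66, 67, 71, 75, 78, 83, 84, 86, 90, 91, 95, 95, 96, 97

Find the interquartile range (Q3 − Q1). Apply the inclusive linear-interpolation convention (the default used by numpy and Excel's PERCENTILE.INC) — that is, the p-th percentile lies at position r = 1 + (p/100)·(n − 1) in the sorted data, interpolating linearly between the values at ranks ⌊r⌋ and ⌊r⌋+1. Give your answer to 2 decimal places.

26.00

n = 21.
P25: r = 6 (integer) → 64.
P75: r = 16 (integer) → 90.
Difference: 90 − 64 = 26.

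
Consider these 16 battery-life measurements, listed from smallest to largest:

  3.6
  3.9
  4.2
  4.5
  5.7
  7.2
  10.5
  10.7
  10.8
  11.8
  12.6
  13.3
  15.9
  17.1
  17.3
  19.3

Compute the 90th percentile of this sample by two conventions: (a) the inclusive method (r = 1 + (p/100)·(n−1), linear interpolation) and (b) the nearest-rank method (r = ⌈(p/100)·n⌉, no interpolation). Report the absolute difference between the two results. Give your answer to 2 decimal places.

0.10

n = 16.
(a) r = 14.5; between ranks 14 (17.1) and 15 (17.3): 17.2.
(b) the nearest-rank method: rank 15 → 17.3.
|17.2 − 17.3| = 0.1.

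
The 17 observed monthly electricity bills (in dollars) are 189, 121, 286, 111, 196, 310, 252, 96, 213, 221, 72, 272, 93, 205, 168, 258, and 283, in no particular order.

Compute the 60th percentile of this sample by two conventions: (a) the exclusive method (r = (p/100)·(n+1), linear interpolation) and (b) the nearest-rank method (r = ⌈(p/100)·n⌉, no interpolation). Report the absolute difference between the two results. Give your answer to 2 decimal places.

1.60

Sorted: 72, 93, 96, 111, 121, 168, 189, 196, 205, 213, 221, 252, 258, 272, 283, 286, 310.
n = 17.
(a) r = 10.8; between ranks 10 (213) and 11 (221): 219.4.
(b) the nearest-rank method: rank 11 → 221.
|219.4 − 221| = 1.6.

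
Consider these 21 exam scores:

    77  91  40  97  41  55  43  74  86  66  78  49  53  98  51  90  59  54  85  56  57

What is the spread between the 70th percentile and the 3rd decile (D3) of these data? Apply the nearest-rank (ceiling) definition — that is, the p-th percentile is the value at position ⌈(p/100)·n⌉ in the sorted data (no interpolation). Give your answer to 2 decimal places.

Sorted: 40, 41, 43, 49, 51, 53, 54, 55, 56, 57, 59, 66, 74, 77, 78, 85, 86, 90, 91, 97, 98.
n = 21.
P30: rank ⌈30/100·21⌉ = 7 → 54.
P70: rank ⌈70/100·21⌉ = 15 → 78.
Difference: 78 − 54 = 24.

24.00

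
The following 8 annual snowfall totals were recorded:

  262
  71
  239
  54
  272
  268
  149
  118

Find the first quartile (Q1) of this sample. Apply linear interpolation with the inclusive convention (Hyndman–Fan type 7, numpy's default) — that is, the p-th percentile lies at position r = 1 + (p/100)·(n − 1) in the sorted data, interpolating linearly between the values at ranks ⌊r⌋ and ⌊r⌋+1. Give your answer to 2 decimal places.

106.25

Sorted: 54, 71, 118, 149, 239, 262, 268, 272.
n = 8.
r = 1 + (25/100)·(8 − 1) = 1 + 1.75 = 2.75.
Rank 2 is 71 and rank 3 is 118.
Interpolate: 71 + 0.75·(118 − 71) = 71 + 0.75·47 = 106.25.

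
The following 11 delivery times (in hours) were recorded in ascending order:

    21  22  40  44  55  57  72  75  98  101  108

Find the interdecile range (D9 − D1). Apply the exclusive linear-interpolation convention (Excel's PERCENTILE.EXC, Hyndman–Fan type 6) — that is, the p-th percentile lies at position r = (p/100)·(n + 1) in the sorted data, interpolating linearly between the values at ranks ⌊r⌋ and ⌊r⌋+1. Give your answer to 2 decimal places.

n = 11.
P10: r = 1.2; ranks 1–2 are 21, 22; interpolating gives 21.2.
P90: r = 10.8; ranks 10–11 are 101, 108; interpolating gives 106.6.
Difference: 106.6 − 21.2 = 85.4.

85.40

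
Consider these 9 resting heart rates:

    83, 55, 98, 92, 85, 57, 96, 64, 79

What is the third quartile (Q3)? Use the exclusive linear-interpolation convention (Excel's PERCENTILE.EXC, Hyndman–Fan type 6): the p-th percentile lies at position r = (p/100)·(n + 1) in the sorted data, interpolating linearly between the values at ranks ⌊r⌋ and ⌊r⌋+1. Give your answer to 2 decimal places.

Sorted: 55, 57, 64, 79, 83, 85, 92, 96, 98.
n = 9.
r = (75/100)·(9 + 1) = 7.5.
Rank 7 is 92 and rank 8 is 96.
Interpolate: 92 + 0.5·(96 − 92) = 92 + 0.5·4 = 94.

94.00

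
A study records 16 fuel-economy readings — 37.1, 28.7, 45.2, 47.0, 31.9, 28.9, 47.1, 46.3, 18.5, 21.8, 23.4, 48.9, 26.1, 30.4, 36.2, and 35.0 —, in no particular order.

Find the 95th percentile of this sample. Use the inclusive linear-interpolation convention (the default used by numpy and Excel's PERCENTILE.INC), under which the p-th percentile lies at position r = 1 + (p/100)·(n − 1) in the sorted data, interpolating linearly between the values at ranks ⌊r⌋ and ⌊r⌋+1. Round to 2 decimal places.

47.55

Sorted: 18.5, 21.8, 23.4, 26.1, 28.7, 28.9, 30.4, 31.9, 35.0, 36.2, 37.1, 45.2, 46.3, 47.0, 47.1, 48.9.
n = 16.
r = 1 + (95/100)·(16 − 1) = 1 + 14.25 = 15.25.
Rank 15 is 47.1 and rank 16 is 48.9.
Interpolate: 47.1 + 0.25·(48.9 − 47.1) = 47.1 + 0.25·1.8 = 47.55.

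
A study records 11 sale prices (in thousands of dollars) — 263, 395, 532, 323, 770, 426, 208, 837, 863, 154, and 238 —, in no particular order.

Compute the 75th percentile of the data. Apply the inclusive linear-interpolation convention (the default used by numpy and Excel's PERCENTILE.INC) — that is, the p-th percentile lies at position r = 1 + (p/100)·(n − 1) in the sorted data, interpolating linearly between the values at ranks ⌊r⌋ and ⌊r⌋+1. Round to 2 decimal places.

651.00

Sorted: 154, 208, 238, 263, 323, 395, 426, 532, 770, 837, 863.
n = 11.
r = 1 + (75/100)·(11 − 1) = 1 + 7.5 = 8.5.
Rank 8 is 532 and rank 9 is 770.
Interpolate: 532 + 0.5·(770 − 532) = 532 + 0.5·238 = 651.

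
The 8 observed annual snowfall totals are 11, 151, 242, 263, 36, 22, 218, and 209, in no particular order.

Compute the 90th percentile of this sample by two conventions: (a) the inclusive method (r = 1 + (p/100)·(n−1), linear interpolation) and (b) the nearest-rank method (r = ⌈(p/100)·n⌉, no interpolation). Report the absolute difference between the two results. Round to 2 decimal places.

Sorted: 11, 22, 36, 151, 209, 218, 242, 263.
n = 8.
(a) r = 7.3; between ranks 7 (242) and 8 (263): 248.3.
(b) the nearest-rank method: rank 8 → 263.
|248.3 − 263| = 14.7.

14.70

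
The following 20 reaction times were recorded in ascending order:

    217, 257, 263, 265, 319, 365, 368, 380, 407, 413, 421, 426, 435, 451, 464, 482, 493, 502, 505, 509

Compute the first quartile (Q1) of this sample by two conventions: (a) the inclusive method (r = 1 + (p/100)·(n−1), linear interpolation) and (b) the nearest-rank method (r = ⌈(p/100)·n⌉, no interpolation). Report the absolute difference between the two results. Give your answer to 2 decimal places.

n = 20.
(a) r = 5.75; between ranks 5 (319) and 6 (365): 353.5.
(b) the nearest-rank method: rank 5 → 319.
|353.5 − 319| = 34.5.

34.50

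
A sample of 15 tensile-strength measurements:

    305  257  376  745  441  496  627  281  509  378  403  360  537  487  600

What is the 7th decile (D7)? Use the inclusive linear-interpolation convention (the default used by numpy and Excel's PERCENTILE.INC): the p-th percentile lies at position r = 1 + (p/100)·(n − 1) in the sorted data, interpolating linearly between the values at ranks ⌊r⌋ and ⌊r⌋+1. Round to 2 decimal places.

Sorted: 257, 281, 305, 360, 376, 378, 403, 441, 487, 496, 509, 537, 600, 627, 745.
n = 15.
r = 1 + (70/100)·(15 − 1) = 1 + 9.8 = 10.8.
Rank 10 is 496 and rank 11 is 509.
Interpolate: 496 + 0.8·(509 − 496) = 496 + 0.8·13 = 506.4.

506.40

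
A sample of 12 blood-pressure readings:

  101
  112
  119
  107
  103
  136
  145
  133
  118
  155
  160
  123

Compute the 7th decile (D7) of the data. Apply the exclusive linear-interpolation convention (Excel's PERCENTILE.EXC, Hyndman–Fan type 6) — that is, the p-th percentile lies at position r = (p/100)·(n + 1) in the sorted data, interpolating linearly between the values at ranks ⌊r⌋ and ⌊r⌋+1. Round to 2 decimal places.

Sorted: 101, 103, 107, 112, 118, 119, 123, 133, 136, 145, 155, 160.
n = 12.
r = (70/100)·(12 + 1) = 9.1.
Rank 9 is 136 and rank 10 is 145.
Interpolate: 136 + 0.1·(145 − 136) = 136 + 0.1·9 = 136.9.

136.90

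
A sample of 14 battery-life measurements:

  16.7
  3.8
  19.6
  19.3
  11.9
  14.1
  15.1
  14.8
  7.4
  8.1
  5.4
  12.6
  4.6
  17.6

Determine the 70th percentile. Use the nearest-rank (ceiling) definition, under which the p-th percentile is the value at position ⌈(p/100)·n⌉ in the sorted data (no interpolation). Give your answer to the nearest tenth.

15.1

Sorted: 3.8, 4.6, 5.4, 7.4, 8.1, 11.9, 12.6, 14.1, 14.8, 15.1, 16.7, 17.6, 19.3, 19.6.
n = 14.
Position = ⌈70/100 · 14⌉ = ⌈9.8⌉ = 10.
The value at rank 10 is 15.1.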